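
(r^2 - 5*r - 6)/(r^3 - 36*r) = (r + 1)/(r*(r + 6))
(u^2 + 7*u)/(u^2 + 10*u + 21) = u/(u + 3)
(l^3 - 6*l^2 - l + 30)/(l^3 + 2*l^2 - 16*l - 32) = (l^2 - 8*l + 15)/(l^2 - 16)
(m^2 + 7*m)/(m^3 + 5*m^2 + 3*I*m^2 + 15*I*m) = (m + 7)/(m^2 + m*(5 + 3*I) + 15*I)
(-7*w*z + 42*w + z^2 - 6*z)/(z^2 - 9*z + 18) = (-7*w + z)/(z - 3)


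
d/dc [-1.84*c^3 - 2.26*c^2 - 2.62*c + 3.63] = -5.52*c^2 - 4.52*c - 2.62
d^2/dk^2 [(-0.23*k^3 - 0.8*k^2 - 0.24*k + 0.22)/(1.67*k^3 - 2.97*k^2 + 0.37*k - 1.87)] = (-6.743794*k^6 - 3.16331400000001*k^5 + 8.85166799999999*k^4 - 55.639188*k^3 + 31.078806*k^2 + 5.843574*k - 8.310632)/(4.657463*k^9 - 24.849099*k^8 + 47.288388*k^7 - 52.85478*k^6 + 66.127146*k^5 - 57.637866*k^4 + 29.89978*k^3 - 31.925388*k^2 + 3.881559*k - 6.539203)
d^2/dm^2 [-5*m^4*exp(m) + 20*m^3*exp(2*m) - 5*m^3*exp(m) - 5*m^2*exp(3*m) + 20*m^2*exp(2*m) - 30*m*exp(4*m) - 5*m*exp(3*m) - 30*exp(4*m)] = 5*(-m^4 + 16*m^3*exp(m) - 9*m^3 - 9*m^2*exp(2*m) + 64*m^2*exp(m) - 18*m^2 - 96*m*exp(3*m) - 21*m*exp(2*m) + 56*m*exp(m) - 6*m - 144*exp(3*m) - 8*exp(2*m) + 8*exp(m))*exp(m)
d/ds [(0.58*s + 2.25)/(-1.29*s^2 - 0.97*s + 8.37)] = (0.7482*s^2 + 5.805*s + 7.0371)/(1.6641*s^4 + 2.5026*s^3 - 20.6537*s^2 - 16.2378*s + 70.0569)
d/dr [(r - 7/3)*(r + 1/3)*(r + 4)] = 3*r^2 + 4*r - 79/9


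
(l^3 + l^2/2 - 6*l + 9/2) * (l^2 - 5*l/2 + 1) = l^5 - 2*l^4 - 25*l^3/4 + 20*l^2 - 69*l/4 + 9/2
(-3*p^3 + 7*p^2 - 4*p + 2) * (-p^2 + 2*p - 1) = 3*p^5 - 13*p^4 + 21*p^3 - 17*p^2 + 8*p - 2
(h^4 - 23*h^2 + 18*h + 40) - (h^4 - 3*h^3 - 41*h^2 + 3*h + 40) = 3*h^3 + 18*h^2 + 15*h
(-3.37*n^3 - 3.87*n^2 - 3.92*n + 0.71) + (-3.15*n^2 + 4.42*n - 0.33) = -3.37*n^3 - 7.02*n^2 + 0.5*n + 0.38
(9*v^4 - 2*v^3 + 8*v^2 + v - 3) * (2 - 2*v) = -18*v^5 + 22*v^4 - 20*v^3 + 14*v^2 + 8*v - 6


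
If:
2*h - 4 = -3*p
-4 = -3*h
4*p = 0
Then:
No Solution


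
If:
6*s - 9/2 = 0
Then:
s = 3/4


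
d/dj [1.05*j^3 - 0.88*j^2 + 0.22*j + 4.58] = 3.15*j^2 - 1.76*j + 0.22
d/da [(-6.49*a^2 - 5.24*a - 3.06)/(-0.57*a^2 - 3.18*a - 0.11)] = (17.6514*a^2 - 2.0606*a - 9.1544)/(0.3249*a^4 + 3.6252*a^3 + 10.2378*a^2 + 0.6996*a + 0.0121)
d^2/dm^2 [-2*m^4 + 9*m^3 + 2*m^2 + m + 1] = -24*m^2 + 54*m + 4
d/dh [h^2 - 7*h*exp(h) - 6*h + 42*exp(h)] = -7*h*exp(h) + 2*h + 35*exp(h) - 6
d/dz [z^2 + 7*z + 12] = 2*z + 7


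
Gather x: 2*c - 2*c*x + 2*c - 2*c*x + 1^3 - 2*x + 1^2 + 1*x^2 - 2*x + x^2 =4*c + 2*x^2 + x*(-4*c - 4) + 2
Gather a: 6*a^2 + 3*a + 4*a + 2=6*a^2 + 7*a + 2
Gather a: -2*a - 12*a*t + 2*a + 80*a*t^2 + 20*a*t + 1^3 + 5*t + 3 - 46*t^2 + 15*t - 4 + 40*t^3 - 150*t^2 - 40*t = a*(80*t^2 + 8*t) + 40*t^3 - 196*t^2 - 20*t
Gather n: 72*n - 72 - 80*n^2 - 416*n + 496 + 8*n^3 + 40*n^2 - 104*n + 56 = 8*n^3 - 40*n^2 - 448*n + 480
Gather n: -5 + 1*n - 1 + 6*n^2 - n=6*n^2 - 6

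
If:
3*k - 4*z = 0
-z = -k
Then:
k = 0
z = 0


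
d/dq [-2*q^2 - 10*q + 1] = -4*q - 10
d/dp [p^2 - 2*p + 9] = 2*p - 2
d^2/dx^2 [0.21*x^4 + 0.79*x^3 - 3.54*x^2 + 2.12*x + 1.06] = 2.52*x^2 + 4.74*x - 7.08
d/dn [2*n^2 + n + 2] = 4*n + 1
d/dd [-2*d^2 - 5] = -4*d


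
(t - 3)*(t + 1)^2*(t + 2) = t^4 + t^3 - 7*t^2 - 13*t - 6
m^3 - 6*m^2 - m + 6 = (m - 6)*(m - 1)*(m + 1)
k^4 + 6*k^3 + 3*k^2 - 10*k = k*(k - 1)*(k + 2)*(k + 5)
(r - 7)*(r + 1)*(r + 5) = r^3 - r^2 - 37*r - 35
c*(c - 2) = c^2 - 2*c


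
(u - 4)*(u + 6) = u^2 + 2*u - 24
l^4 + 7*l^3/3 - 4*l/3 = l*(l - 2/3)*(l + 1)*(l + 2)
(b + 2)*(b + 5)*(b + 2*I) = b^3 + 7*b^2 + 2*I*b^2 + 10*b + 14*I*b + 20*I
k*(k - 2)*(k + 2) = k^3 - 4*k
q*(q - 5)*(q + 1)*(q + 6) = q^4 + 2*q^3 - 29*q^2 - 30*q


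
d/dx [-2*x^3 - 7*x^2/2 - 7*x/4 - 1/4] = -6*x^2 - 7*x - 7/4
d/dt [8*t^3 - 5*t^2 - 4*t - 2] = 24*t^2 - 10*t - 4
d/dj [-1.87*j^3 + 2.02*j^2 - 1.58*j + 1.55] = -5.61*j^2 + 4.04*j - 1.58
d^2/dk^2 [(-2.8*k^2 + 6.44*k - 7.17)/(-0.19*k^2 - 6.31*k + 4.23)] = (-7.178808*k^3 + 15.055182*k^2 + 20.52171*k + 338.904228)/(0.006859*k^6 + 0.683373*k^5 + 22.237068*k^4 + 220.811509*k^3 - 495.067356*k^2 + 338.712597*k - 75.686967)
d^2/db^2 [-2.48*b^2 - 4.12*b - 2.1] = -4.96000000000000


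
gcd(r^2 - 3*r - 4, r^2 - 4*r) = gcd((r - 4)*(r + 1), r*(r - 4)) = r - 4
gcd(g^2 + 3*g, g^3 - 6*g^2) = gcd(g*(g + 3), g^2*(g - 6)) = g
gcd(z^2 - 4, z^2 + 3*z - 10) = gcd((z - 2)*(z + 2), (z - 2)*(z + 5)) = z - 2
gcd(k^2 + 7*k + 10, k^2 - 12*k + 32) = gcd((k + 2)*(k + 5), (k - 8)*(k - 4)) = 1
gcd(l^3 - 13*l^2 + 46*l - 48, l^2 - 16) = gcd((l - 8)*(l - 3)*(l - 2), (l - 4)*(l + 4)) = 1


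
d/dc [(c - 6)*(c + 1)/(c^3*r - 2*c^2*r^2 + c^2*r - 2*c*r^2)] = (-c^2 + 12*c - 12*r)/(c^2*r*(c^2 - 4*c*r + 4*r^2))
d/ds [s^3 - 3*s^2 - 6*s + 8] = 3*s^2 - 6*s - 6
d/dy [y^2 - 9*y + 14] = 2*y - 9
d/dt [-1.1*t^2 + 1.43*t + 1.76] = 1.43 - 2.2*t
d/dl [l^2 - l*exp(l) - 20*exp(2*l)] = -l*exp(l) + 2*l - 40*exp(2*l) - exp(l)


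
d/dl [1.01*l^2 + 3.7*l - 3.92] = 2.02*l + 3.7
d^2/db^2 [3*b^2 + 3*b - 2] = 6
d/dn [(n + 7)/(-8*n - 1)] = 55/(8*n + 1)^2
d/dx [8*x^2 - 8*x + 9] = 16*x - 8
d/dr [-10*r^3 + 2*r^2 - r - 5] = -30*r^2 + 4*r - 1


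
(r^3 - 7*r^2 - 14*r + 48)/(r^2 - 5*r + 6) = (r^2 - 5*r - 24)/(r - 3)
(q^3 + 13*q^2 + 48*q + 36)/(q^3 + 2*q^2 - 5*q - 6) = (q^2 + 12*q + 36)/(q^2 + q - 6)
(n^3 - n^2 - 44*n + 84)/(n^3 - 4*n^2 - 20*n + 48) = (n + 7)/(n + 4)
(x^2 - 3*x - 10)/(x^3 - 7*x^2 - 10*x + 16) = (x - 5)/(x^2 - 9*x + 8)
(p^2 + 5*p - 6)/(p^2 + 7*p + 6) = (p - 1)/(p + 1)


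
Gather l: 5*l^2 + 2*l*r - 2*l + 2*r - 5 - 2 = 5*l^2 + l*(2*r - 2) + 2*r - 7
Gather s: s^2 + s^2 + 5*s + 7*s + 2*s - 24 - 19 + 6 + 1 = 2*s^2 + 14*s - 36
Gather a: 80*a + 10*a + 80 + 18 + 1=90*a + 99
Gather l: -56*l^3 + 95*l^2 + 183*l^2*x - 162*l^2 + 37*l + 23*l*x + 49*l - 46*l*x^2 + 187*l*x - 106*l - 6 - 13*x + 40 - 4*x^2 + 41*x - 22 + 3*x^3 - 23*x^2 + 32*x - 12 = -56*l^3 + l^2*(183*x - 67) + l*(-46*x^2 + 210*x - 20) + 3*x^3 - 27*x^2 + 60*x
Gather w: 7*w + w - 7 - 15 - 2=8*w - 24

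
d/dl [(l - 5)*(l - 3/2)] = 2*l - 13/2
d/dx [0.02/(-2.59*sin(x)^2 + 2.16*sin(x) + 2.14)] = (0.1036*sin(x) - 0.0432)*cos(x)/(-2.59*sin(x)^2 + 2.16*sin(x) + 2.14)^2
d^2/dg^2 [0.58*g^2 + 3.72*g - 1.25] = 1.16000000000000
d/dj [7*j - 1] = 7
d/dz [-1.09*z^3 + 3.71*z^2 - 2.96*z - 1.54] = -3.27*z^2 + 7.42*z - 2.96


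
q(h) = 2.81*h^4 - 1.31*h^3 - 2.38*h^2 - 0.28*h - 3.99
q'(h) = 11.24*h^3 - 3.93*h^2 - 4.76*h - 0.28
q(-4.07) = 817.10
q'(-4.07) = -803.80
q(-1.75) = 22.59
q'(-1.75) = -64.22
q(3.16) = 210.21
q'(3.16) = 300.11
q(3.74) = 442.93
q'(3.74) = 514.95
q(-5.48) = 2675.78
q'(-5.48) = -1941.94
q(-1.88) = 31.93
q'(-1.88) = -79.91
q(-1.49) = 9.33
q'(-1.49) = -39.09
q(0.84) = -5.28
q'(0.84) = -0.39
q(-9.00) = 19197.15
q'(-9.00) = -8469.73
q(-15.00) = 146142.21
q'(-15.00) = -38748.13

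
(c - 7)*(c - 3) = c^2 - 10*c + 21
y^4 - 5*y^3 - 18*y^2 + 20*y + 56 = (y - 7)*(y - 2)*(y + 2)^2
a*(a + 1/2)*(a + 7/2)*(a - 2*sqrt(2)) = a^4 - 2*sqrt(2)*a^3 + 4*a^3 - 8*sqrt(2)*a^2 + 7*a^2/4 - 7*sqrt(2)*a/2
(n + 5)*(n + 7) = n^2 + 12*n + 35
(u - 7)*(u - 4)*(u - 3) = u^3 - 14*u^2 + 61*u - 84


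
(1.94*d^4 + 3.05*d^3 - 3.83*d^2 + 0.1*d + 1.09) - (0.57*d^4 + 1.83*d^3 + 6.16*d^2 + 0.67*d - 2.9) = 1.37*d^4 + 1.22*d^3 - 9.99*d^2 - 0.57*d + 3.99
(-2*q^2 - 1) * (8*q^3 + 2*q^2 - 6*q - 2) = -16*q^5 - 4*q^4 + 4*q^3 + 2*q^2 + 6*q + 2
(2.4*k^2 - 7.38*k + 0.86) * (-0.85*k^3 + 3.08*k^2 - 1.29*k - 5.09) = -2.04*k^5 + 13.665*k^4 - 26.5574*k^3 - 0.0469999999999988*k^2 + 36.4548*k - 4.3774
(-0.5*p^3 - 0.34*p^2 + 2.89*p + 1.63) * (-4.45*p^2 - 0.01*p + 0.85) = 2.225*p^5 + 1.518*p^4 - 13.2821*p^3 - 7.5714*p^2 + 2.4402*p + 1.3855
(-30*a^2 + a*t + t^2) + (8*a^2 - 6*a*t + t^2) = -22*a^2 - 5*a*t + 2*t^2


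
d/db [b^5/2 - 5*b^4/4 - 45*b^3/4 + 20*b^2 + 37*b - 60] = 5*b^4/2 - 5*b^3 - 135*b^2/4 + 40*b + 37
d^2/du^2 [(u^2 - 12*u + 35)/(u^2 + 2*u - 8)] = 2*(-14*u^3 + 129*u^2 - 78*u + 292)/(u^6 + 6*u^5 - 12*u^4 - 88*u^3 + 96*u^2 + 384*u - 512)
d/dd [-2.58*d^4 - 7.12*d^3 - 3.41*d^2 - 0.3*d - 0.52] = -10.32*d^3 - 21.36*d^2 - 6.82*d - 0.3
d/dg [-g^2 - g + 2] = -2*g - 1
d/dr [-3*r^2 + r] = 1 - 6*r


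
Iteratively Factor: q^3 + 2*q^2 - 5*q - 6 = (q + 3)*(q^2 - q - 2) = (q - 2)*(q + 3)*(q + 1)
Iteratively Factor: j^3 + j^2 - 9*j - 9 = (j + 3)*(j^2 - 2*j - 3) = (j + 1)*(j + 3)*(j - 3)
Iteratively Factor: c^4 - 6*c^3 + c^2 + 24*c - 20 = (c - 1)*(c^3 - 5*c^2 - 4*c + 20) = (c - 1)*(c + 2)*(c^2 - 7*c + 10) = (c - 2)*(c - 1)*(c + 2)*(c - 5)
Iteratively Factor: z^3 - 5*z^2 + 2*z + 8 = (z - 4)*(z^2 - z - 2) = (z - 4)*(z + 1)*(z - 2)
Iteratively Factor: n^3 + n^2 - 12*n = (n + 4)*(n^2 - 3*n) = (n - 3)*(n + 4)*(n)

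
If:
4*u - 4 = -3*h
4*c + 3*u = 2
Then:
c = 1/2 - 3*u/4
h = 4/3 - 4*u/3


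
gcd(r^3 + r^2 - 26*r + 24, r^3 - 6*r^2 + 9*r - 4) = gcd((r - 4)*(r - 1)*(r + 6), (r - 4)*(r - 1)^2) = r^2 - 5*r + 4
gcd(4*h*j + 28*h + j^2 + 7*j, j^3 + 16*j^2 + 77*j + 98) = j + 7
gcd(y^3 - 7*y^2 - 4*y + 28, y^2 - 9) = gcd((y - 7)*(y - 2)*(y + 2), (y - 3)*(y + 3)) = 1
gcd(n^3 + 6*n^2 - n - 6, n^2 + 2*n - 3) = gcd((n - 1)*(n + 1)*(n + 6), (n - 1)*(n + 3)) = n - 1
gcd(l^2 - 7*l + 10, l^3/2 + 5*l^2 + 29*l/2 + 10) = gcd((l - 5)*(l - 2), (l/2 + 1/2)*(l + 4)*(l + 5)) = 1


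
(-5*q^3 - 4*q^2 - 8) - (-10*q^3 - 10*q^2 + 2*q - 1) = 5*q^3 + 6*q^2 - 2*q - 7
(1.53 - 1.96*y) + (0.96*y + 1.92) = 3.45 - 1.0*y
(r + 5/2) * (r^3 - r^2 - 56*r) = r^4 + 3*r^3/2 - 117*r^2/2 - 140*r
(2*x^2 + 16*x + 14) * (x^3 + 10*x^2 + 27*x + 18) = 2*x^5 + 36*x^4 + 228*x^3 + 608*x^2 + 666*x + 252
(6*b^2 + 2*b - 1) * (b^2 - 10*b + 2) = 6*b^4 - 58*b^3 - 9*b^2 + 14*b - 2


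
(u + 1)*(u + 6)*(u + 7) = u^3 + 14*u^2 + 55*u + 42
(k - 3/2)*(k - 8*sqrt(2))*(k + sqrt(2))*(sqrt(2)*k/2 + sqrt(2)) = sqrt(2)*k^4/2 - 7*k^3 + sqrt(2)*k^3/4 - 19*sqrt(2)*k^2/2 - 7*k^2/2 - 4*sqrt(2)*k + 21*k + 24*sqrt(2)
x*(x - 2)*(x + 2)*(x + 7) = x^4 + 7*x^3 - 4*x^2 - 28*x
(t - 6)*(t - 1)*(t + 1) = t^3 - 6*t^2 - t + 6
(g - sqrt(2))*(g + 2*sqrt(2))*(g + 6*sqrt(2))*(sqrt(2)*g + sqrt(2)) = sqrt(2)*g^4 + sqrt(2)*g^3 + 14*g^3 + 8*sqrt(2)*g^2 + 14*g^2 - 48*g + 8*sqrt(2)*g - 48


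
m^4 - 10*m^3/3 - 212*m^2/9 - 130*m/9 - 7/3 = (m - 7)*(m + 1/3)^2*(m + 3)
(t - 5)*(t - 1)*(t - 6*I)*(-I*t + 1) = -I*t^4 - 5*t^3 + 6*I*t^3 + 30*t^2 - 11*I*t^2 - 25*t + 36*I*t - 30*I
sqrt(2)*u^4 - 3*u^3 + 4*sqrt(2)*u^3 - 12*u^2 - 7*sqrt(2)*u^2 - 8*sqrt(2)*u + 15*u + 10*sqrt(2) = (u - 1)*(u + 5)*(u - 2*sqrt(2))*(sqrt(2)*u + 1)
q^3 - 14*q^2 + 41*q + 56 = (q - 8)*(q - 7)*(q + 1)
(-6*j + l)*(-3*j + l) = 18*j^2 - 9*j*l + l^2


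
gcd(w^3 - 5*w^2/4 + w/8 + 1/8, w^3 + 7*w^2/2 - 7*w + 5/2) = w^2 - 3*w/2 + 1/2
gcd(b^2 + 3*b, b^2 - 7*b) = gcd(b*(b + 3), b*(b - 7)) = b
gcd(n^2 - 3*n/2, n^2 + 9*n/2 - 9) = n - 3/2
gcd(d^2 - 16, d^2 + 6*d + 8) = d + 4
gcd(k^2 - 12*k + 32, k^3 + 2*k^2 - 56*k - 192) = k - 8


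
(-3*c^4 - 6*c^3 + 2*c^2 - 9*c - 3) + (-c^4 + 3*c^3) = -4*c^4 - 3*c^3 + 2*c^2 - 9*c - 3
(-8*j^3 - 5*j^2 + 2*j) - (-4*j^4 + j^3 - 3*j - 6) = 4*j^4 - 9*j^3 - 5*j^2 + 5*j + 6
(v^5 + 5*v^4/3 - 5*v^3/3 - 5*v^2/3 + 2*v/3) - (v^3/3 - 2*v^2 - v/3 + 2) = v^5 + 5*v^4/3 - 2*v^3 + v^2/3 + v - 2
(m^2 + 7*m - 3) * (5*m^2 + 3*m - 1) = 5*m^4 + 38*m^3 + 5*m^2 - 16*m + 3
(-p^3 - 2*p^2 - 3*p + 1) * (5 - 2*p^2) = 2*p^5 + 4*p^4 + p^3 - 12*p^2 - 15*p + 5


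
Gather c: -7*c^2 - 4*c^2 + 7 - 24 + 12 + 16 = 11 - 11*c^2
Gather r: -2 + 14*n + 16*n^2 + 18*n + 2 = 16*n^2 + 32*n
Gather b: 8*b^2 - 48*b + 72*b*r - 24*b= 8*b^2 + b*(72*r - 72)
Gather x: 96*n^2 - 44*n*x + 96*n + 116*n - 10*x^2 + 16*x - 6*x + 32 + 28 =96*n^2 + 212*n - 10*x^2 + x*(10 - 44*n) + 60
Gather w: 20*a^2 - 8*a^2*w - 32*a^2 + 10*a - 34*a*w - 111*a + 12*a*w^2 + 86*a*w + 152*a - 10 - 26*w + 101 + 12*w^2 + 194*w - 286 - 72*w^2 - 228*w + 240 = -12*a^2 + 51*a + w^2*(12*a - 60) + w*(-8*a^2 + 52*a - 60) + 45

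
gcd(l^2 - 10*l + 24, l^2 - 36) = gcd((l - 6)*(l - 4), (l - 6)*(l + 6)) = l - 6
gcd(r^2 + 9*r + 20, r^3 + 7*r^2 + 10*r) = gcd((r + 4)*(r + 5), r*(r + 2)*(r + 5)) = r + 5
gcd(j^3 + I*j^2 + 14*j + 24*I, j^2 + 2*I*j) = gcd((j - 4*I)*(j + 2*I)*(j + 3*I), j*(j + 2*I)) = j + 2*I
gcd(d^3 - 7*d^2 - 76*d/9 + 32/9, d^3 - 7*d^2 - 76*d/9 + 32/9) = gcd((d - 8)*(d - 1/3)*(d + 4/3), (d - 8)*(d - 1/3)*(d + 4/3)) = d^3 - 7*d^2 - 76*d/9 + 32/9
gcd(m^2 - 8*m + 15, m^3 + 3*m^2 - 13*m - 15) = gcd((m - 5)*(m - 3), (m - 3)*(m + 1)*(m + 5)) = m - 3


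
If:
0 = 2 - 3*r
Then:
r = 2/3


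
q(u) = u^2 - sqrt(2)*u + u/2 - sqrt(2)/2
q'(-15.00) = -30.91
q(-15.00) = 238.01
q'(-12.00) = -24.91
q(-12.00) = 154.26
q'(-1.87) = -4.65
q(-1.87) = 4.50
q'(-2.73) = -6.37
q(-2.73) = 9.24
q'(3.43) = 5.95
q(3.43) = 7.92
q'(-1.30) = -3.51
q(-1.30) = 2.17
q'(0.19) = -0.53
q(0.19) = -0.84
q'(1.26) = 1.61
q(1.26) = -0.27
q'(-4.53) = -9.97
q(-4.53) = 23.96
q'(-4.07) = -9.05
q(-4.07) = 19.58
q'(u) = 2*u - sqrt(2) + 1/2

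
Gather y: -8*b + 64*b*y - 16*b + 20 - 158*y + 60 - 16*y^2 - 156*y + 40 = -24*b - 16*y^2 + y*(64*b - 314) + 120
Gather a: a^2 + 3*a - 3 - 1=a^2 + 3*a - 4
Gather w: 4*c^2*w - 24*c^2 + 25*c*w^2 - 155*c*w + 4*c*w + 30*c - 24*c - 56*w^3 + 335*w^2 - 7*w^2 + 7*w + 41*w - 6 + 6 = -24*c^2 + 6*c - 56*w^3 + w^2*(25*c + 328) + w*(4*c^2 - 151*c + 48)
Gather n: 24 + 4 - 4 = 24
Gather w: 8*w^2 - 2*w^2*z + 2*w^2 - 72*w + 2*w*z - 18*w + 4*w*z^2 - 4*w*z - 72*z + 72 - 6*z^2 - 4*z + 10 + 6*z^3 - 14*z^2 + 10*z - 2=w^2*(10 - 2*z) + w*(4*z^2 - 2*z - 90) + 6*z^3 - 20*z^2 - 66*z + 80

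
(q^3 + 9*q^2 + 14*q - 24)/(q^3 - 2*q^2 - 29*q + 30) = (q^2 + 10*q + 24)/(q^2 - q - 30)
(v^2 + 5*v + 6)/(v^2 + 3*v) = (v + 2)/v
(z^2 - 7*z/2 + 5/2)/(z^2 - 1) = (z - 5/2)/(z + 1)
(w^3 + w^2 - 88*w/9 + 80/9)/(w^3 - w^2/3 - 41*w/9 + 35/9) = (3*w^2 + 8*w - 16)/(3*w^2 + 4*w - 7)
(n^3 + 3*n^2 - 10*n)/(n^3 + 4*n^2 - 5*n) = (n - 2)/(n - 1)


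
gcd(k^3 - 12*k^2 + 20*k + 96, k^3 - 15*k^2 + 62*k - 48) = k^2 - 14*k + 48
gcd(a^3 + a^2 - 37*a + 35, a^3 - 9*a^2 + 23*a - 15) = a^2 - 6*a + 5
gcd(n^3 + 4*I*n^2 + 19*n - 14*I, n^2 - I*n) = n - I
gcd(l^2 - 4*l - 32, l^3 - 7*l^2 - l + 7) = 1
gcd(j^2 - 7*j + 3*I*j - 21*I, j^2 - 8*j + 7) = j - 7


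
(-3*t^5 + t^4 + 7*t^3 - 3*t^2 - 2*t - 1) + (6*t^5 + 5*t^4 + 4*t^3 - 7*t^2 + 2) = 3*t^5 + 6*t^4 + 11*t^3 - 10*t^2 - 2*t + 1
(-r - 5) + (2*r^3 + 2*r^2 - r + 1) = 2*r^3 + 2*r^2 - 2*r - 4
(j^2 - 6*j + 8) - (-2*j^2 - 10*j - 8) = 3*j^2 + 4*j + 16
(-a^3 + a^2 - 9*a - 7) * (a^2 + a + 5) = -a^5 - 13*a^3 - 11*a^2 - 52*a - 35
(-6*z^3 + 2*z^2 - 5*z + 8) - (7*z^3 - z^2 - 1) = -13*z^3 + 3*z^2 - 5*z + 9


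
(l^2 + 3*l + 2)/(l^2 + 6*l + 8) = (l + 1)/(l + 4)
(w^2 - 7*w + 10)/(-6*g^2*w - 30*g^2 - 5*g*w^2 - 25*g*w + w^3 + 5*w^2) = (-w^2 + 7*w - 10)/(6*g^2*w + 30*g^2 + 5*g*w^2 + 25*g*w - w^3 - 5*w^2)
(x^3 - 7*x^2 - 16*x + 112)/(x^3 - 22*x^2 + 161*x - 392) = (x^2 - 16)/(x^2 - 15*x + 56)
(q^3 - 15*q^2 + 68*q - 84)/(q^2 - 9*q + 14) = q - 6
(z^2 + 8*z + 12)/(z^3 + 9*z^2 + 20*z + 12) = 1/(z + 1)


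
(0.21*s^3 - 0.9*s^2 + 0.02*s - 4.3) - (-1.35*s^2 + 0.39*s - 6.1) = 0.21*s^3 + 0.45*s^2 - 0.37*s + 1.8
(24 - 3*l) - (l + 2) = 22 - 4*l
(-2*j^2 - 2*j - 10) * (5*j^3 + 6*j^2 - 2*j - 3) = -10*j^5 - 22*j^4 - 58*j^3 - 50*j^2 + 26*j + 30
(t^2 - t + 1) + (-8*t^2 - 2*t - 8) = -7*t^2 - 3*t - 7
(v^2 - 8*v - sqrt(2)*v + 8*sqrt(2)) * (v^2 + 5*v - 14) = v^4 - 3*v^3 - sqrt(2)*v^3 - 54*v^2 + 3*sqrt(2)*v^2 + 54*sqrt(2)*v + 112*v - 112*sqrt(2)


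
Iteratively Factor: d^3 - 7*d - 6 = (d + 2)*(d^2 - 2*d - 3) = (d - 3)*(d + 2)*(d + 1)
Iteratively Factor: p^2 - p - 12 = (p + 3)*(p - 4)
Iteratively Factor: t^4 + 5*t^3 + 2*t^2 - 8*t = (t + 4)*(t^3 + t^2 - 2*t) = t*(t + 4)*(t^2 + t - 2) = t*(t - 1)*(t + 4)*(t + 2)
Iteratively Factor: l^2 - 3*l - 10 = (l - 5)*(l + 2)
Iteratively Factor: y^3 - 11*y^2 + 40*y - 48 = (y - 4)*(y^2 - 7*y + 12) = (y - 4)^2*(y - 3)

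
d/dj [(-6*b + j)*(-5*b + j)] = -11*b + 2*j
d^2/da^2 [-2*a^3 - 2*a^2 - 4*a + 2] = -12*a - 4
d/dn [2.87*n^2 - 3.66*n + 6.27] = 5.74*n - 3.66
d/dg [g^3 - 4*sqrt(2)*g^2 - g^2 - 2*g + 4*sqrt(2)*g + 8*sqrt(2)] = 3*g^2 - 8*sqrt(2)*g - 2*g - 2 + 4*sqrt(2)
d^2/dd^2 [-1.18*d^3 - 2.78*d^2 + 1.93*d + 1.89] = -7.08*d - 5.56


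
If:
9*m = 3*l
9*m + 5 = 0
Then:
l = -5/3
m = -5/9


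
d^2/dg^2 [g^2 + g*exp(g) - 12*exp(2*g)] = g*exp(g) - 48*exp(2*g) + 2*exp(g) + 2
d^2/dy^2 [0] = 0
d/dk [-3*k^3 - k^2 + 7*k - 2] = -9*k^2 - 2*k + 7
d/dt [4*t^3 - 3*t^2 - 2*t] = 12*t^2 - 6*t - 2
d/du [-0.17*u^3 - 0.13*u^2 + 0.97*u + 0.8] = -0.51*u^2 - 0.26*u + 0.97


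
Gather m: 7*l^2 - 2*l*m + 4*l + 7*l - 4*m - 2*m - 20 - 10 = 7*l^2 + 11*l + m*(-2*l - 6) - 30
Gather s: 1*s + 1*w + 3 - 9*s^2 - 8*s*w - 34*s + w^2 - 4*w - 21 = -9*s^2 + s*(-8*w - 33) + w^2 - 3*w - 18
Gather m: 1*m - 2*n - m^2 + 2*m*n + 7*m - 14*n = -m^2 + m*(2*n + 8) - 16*n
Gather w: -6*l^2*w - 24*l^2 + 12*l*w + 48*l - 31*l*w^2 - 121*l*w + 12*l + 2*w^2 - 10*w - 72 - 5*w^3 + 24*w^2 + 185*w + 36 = -24*l^2 + 60*l - 5*w^3 + w^2*(26 - 31*l) + w*(-6*l^2 - 109*l + 175) - 36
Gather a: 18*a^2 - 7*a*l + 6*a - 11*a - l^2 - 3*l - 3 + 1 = 18*a^2 + a*(-7*l - 5) - l^2 - 3*l - 2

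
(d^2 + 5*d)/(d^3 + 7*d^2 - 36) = d*(d + 5)/(d^3 + 7*d^2 - 36)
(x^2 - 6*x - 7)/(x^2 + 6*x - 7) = (x^2 - 6*x - 7)/(x^2 + 6*x - 7)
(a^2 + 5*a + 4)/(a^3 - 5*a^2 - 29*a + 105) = (a^2 + 5*a + 4)/(a^3 - 5*a^2 - 29*a + 105)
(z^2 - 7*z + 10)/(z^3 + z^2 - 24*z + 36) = (z - 5)/(z^2 + 3*z - 18)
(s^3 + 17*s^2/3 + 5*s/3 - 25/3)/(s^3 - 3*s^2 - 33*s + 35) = (s + 5/3)/(s - 7)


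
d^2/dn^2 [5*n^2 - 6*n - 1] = 10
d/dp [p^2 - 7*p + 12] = 2*p - 7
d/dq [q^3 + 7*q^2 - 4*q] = 3*q^2 + 14*q - 4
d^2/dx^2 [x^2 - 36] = 2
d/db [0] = 0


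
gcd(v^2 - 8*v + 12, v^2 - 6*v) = v - 6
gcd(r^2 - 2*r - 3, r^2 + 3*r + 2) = r + 1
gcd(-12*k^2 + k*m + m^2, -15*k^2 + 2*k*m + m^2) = 3*k - m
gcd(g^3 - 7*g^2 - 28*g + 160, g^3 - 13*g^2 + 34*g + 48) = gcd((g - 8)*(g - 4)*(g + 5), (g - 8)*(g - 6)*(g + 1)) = g - 8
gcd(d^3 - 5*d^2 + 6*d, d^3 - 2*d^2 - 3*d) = d^2 - 3*d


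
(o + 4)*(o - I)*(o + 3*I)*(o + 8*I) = o^4 + 4*o^3 + 10*I*o^3 - 13*o^2 + 40*I*o^2 - 52*o + 24*I*o + 96*I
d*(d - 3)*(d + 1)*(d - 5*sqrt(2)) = d^4 - 5*sqrt(2)*d^3 - 2*d^3 - 3*d^2 + 10*sqrt(2)*d^2 + 15*sqrt(2)*d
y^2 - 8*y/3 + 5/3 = (y - 5/3)*(y - 1)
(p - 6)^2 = p^2 - 12*p + 36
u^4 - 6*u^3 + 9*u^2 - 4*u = u*(u - 4)*(u - 1)^2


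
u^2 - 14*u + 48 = (u - 8)*(u - 6)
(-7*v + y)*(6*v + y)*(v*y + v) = -42*v^3*y - 42*v^3 - v^2*y^2 - v^2*y + v*y^3 + v*y^2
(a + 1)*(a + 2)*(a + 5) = a^3 + 8*a^2 + 17*a + 10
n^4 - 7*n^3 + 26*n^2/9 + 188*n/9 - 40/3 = (n - 6)*(n - 2)*(n - 2/3)*(n + 5/3)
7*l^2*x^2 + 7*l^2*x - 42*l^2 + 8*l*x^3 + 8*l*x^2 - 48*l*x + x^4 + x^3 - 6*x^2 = (l + x)*(7*l + x)*(x - 2)*(x + 3)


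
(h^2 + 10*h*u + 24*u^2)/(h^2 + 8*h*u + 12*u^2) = (h + 4*u)/(h + 2*u)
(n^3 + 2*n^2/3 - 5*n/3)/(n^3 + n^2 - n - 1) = n*(3*n + 5)/(3*(n^2 + 2*n + 1))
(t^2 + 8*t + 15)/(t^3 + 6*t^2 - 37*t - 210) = (t + 3)/(t^2 + t - 42)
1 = 1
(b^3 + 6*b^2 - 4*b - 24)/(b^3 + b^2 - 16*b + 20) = (b^2 + 8*b + 12)/(b^2 + 3*b - 10)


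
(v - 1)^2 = v^2 - 2*v + 1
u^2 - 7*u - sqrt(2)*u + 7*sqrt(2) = (u - 7)*(u - sqrt(2))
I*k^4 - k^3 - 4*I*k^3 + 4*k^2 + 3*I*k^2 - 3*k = k*(k - 3)*(k + I)*(I*k - I)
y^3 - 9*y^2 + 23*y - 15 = (y - 5)*(y - 3)*(y - 1)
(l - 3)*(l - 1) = l^2 - 4*l + 3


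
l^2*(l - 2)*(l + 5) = l^4 + 3*l^3 - 10*l^2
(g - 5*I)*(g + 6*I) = g^2 + I*g + 30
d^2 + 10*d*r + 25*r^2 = (d + 5*r)^2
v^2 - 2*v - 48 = (v - 8)*(v + 6)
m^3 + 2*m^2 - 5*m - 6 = (m - 2)*(m + 1)*(m + 3)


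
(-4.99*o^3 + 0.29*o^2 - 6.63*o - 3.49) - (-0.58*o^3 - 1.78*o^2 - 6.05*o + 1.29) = -4.41*o^3 + 2.07*o^2 - 0.58*o - 4.78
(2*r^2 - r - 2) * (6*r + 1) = 12*r^3 - 4*r^2 - 13*r - 2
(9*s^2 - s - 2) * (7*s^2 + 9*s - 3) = 63*s^4 + 74*s^3 - 50*s^2 - 15*s + 6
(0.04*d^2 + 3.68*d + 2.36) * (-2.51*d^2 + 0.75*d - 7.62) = -0.1004*d^4 - 9.2068*d^3 - 3.4684*d^2 - 26.2716*d - 17.9832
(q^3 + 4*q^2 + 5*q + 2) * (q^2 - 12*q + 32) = q^5 - 8*q^4 - 11*q^3 + 70*q^2 + 136*q + 64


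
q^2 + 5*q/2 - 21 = (q - 7/2)*(q + 6)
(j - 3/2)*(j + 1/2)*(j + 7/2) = j^3 + 5*j^2/2 - 17*j/4 - 21/8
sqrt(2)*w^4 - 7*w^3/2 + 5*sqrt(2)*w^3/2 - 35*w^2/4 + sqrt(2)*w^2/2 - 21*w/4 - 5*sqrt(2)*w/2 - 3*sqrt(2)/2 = (w + 1)*(w + 3/2)*(w - 2*sqrt(2))*(sqrt(2)*w + 1/2)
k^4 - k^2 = k^2*(k - 1)*(k + 1)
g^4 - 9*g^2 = g^2*(g - 3)*(g + 3)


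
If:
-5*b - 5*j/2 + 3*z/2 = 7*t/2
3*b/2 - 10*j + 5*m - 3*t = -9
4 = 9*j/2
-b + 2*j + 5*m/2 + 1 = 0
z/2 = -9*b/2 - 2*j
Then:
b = -130/2439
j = 8/9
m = -2762/2439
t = -1526/813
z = -7502/2439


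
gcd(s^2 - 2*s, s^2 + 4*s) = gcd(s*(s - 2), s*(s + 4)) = s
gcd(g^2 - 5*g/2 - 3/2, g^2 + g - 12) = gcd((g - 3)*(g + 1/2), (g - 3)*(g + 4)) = g - 3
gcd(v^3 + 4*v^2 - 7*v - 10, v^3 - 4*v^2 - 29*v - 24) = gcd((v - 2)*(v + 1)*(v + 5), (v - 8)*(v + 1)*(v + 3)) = v + 1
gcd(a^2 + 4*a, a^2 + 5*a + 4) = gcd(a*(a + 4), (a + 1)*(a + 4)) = a + 4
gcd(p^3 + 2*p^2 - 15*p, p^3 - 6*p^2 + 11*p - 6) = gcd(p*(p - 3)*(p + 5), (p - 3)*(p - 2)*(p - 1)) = p - 3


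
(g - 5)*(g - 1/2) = g^2 - 11*g/2 + 5/2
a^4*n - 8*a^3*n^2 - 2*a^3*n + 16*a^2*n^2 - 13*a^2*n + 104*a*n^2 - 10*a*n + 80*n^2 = (a - 5)*(a + 2)*(a - 8*n)*(a*n + n)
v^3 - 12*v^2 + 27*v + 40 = (v - 8)*(v - 5)*(v + 1)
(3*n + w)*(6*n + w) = 18*n^2 + 9*n*w + w^2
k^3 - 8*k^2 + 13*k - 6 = (k - 6)*(k - 1)^2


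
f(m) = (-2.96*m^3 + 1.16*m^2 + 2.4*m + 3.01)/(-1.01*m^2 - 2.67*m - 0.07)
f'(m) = (2.02*m + 2.67)*(-2.96*m^3 + 1.16*m^2 + 2.4*m + 3.01)/(-1.01*m^2 - 2.67*m - 0.07)^2 + (-8.88*m^2 + 2.32*m + 2.4)/(-1.01*m^2 - 2.67*m - 0.07) = (2.9896*m^4 + 15.8064*m^3 - 0.0515999999999988*m^2 + 5.9178*m + 7.8687)/(1.0201*m^4 + 5.3934*m^3 + 7.2703*m^2 + 0.3738*m + 0.0049)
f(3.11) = 3.71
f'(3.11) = 2.37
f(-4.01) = -36.21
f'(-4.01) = -8.37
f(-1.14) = 3.71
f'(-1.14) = -6.27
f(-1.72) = 11.32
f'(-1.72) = -24.09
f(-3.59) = -41.78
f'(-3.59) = -20.29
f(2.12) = 1.45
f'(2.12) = 2.19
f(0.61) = -2.04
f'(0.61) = 3.59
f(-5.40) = -32.44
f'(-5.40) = 0.12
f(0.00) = -43.00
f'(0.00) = 1605.86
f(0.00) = -43.00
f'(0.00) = 1605.86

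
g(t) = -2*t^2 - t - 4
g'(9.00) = -37.00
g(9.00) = -175.00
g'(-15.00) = 59.00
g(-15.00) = -439.00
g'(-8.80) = 34.20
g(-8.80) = -150.08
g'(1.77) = -8.08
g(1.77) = -12.04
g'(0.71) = -3.84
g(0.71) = -5.72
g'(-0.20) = -0.20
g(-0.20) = -3.88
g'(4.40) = -18.60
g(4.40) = -47.12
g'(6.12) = -25.48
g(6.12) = -85.03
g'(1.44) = -6.76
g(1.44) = -9.59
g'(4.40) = -18.60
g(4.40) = -47.12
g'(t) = -4*t - 1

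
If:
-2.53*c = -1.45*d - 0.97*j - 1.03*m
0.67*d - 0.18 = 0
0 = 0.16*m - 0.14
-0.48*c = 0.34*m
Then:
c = -0.62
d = 0.27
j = -2.95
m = 0.88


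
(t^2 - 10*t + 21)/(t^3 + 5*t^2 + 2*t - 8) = (t^2 - 10*t + 21)/(t^3 + 5*t^2 + 2*t - 8)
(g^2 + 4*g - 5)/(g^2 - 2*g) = (g^2 + 4*g - 5)/(g*(g - 2))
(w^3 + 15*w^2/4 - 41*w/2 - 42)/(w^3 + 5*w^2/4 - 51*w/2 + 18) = (4*w + 7)/(4*w - 3)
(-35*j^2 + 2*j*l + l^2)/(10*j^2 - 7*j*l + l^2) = (-7*j - l)/(2*j - l)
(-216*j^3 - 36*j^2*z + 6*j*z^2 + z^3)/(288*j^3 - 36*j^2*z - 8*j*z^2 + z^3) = (6*j + z)/(-8*j + z)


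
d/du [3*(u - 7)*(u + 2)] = 6*u - 15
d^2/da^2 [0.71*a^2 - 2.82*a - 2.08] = 1.42000000000000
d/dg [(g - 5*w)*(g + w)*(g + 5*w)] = 3*g^2 + 2*g*w - 25*w^2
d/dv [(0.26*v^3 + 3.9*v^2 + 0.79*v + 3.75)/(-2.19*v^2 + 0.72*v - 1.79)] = (-0.5694*v^4 + 0.374399999999998*v^3 + 3.1419*v^2 + 2.463*v - 4.1141)/(4.7961*v^4 - 3.1536*v^3 + 8.3586*v^2 - 2.5776*v + 3.2041)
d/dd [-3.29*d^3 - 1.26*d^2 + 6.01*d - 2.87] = -9.87*d^2 - 2.52*d + 6.01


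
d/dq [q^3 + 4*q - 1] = 3*q^2 + 4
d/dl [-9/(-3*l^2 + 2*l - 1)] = 18*(1 - 3*l)/(3*l^2 - 2*l + 1)^2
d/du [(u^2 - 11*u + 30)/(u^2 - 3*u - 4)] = 2*(4*u^2 - 34*u + 67)/(u^4 - 6*u^3 + u^2 + 24*u + 16)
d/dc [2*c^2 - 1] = 4*c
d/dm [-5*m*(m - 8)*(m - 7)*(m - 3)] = -20*m^3 + 270*m^2 - 1010*m + 840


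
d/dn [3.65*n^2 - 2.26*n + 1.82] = 7.3*n - 2.26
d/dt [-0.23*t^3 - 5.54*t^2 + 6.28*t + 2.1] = -0.69*t^2 - 11.08*t + 6.28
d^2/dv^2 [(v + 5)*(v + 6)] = 2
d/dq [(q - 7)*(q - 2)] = 2*q - 9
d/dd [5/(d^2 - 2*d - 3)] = 10*(1 - d)/(-d^2 + 2*d + 3)^2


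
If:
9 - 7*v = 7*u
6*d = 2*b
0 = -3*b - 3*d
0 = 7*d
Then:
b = 0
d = 0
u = 9/7 - v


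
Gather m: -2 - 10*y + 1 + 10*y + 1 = 0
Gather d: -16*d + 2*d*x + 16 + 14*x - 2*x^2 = d*(2*x - 16) - 2*x^2 + 14*x + 16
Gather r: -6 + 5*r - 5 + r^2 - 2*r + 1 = r^2 + 3*r - 10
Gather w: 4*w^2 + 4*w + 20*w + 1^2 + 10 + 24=4*w^2 + 24*w + 35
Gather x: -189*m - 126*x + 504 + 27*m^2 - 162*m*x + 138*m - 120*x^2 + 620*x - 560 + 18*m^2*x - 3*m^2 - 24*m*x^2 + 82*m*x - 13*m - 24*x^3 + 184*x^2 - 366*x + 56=24*m^2 - 64*m - 24*x^3 + x^2*(64 - 24*m) + x*(18*m^2 - 80*m + 128)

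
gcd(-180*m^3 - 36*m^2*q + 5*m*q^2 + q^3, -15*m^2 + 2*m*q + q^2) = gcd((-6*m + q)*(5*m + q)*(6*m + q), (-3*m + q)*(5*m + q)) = 5*m + q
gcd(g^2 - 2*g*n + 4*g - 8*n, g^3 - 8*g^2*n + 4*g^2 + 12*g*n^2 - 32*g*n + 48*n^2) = g^2 - 2*g*n + 4*g - 8*n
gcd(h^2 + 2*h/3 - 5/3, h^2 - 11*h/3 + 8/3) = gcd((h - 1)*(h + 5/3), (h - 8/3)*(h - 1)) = h - 1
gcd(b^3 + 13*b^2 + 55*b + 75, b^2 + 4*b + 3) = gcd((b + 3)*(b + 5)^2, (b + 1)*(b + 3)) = b + 3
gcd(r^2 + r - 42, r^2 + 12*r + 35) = r + 7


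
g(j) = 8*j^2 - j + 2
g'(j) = 16*j - 1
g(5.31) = 222.26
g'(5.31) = 83.96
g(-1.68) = 26.26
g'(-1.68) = -27.88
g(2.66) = 55.94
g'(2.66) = 41.56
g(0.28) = 2.35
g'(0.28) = 3.48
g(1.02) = 9.30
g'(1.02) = 15.32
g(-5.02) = 208.62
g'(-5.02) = -81.32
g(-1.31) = 17.04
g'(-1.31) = -21.96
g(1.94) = 30.17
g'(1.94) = 30.04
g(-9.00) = 659.00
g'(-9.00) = -145.00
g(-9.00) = 659.00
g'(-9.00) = -145.00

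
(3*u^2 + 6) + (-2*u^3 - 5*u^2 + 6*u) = -2*u^3 - 2*u^2 + 6*u + 6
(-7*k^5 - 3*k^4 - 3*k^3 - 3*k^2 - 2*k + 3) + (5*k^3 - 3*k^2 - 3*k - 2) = -7*k^5 - 3*k^4 + 2*k^3 - 6*k^2 - 5*k + 1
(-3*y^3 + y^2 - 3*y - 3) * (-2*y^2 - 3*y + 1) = 6*y^5 + 7*y^4 + 16*y^2 + 6*y - 3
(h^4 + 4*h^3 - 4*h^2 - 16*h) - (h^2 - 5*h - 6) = h^4 + 4*h^3 - 5*h^2 - 11*h + 6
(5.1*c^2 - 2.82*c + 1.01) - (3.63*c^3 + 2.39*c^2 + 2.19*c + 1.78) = -3.63*c^3 + 2.71*c^2 - 5.01*c - 0.77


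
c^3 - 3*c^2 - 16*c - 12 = (c - 6)*(c + 1)*(c + 2)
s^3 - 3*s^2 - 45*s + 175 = (s - 5)^2*(s + 7)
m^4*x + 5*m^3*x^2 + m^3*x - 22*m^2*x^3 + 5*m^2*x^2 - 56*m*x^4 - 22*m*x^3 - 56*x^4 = (m - 4*x)*(m + 2*x)*(m + 7*x)*(m*x + x)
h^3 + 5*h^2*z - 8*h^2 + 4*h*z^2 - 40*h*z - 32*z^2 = (h - 8)*(h + z)*(h + 4*z)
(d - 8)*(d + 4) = d^2 - 4*d - 32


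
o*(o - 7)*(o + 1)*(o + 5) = o^4 - o^3 - 37*o^2 - 35*o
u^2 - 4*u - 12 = (u - 6)*(u + 2)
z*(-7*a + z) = -7*a*z + z^2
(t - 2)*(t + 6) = t^2 + 4*t - 12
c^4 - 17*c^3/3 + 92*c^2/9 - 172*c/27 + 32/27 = (c - 8/3)*(c - 2)*(c - 2/3)*(c - 1/3)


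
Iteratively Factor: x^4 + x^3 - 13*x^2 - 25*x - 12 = (x + 3)*(x^3 - 2*x^2 - 7*x - 4) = (x - 4)*(x + 3)*(x^2 + 2*x + 1) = (x - 4)*(x + 1)*(x + 3)*(x + 1)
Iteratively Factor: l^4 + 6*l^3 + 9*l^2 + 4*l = (l)*(l^3 + 6*l^2 + 9*l + 4) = l*(l + 4)*(l^2 + 2*l + 1) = l*(l + 1)*(l + 4)*(l + 1)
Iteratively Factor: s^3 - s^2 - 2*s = (s)*(s^2 - s - 2) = s*(s - 2)*(s + 1)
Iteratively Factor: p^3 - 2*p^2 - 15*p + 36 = (p + 4)*(p^2 - 6*p + 9) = (p - 3)*(p + 4)*(p - 3)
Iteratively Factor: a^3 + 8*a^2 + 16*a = (a)*(a^2 + 8*a + 16) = a*(a + 4)*(a + 4)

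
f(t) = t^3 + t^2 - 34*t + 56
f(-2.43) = 130.18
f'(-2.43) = -21.15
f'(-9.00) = 191.00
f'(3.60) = 12.08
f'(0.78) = -30.61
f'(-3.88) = 3.40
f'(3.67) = 13.75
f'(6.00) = 86.00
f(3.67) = -5.88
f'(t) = 3*t^2 + 2*t - 34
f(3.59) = -6.90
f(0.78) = 30.56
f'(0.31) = -33.09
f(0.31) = 45.59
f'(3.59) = 11.84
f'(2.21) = -14.93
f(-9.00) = -286.00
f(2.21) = -3.46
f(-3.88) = 144.56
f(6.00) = 104.00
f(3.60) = -6.78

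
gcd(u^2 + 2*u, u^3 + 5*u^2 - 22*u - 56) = u + 2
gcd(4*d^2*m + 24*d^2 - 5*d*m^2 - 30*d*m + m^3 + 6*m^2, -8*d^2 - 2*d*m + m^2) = 4*d - m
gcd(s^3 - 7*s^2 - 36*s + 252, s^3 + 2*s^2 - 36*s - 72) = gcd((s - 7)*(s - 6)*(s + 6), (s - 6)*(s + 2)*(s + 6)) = s^2 - 36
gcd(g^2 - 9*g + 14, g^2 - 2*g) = g - 2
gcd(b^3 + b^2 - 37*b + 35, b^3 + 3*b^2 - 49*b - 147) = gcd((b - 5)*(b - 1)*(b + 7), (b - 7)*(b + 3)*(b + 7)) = b + 7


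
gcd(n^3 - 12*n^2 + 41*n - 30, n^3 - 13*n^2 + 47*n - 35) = n^2 - 6*n + 5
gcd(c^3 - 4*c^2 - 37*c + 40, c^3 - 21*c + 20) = c^2 + 4*c - 5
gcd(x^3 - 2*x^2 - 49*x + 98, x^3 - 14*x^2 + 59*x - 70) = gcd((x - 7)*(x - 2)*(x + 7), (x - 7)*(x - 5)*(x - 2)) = x^2 - 9*x + 14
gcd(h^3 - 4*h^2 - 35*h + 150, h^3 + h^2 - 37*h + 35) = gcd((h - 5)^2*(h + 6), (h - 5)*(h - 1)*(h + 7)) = h - 5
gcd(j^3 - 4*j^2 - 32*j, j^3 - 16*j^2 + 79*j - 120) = j - 8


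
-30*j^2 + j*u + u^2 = (-5*j + u)*(6*j + u)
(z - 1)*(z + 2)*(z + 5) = z^3 + 6*z^2 + 3*z - 10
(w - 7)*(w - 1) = w^2 - 8*w + 7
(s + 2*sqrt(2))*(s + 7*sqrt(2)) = s^2 + 9*sqrt(2)*s + 28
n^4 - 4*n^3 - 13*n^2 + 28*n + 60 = (n - 5)*(n - 3)*(n + 2)^2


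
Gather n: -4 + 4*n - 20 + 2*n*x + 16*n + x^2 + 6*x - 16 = n*(2*x + 20) + x^2 + 6*x - 40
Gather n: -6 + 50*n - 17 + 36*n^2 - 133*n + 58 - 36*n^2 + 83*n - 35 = 0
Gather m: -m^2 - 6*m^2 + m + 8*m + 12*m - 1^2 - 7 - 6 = -7*m^2 + 21*m - 14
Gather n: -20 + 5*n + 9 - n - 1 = 4*n - 12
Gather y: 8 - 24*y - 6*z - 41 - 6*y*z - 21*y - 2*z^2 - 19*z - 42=y*(-6*z - 45) - 2*z^2 - 25*z - 75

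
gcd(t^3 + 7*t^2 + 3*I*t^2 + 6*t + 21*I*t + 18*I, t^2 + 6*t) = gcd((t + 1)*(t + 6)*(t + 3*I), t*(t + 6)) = t + 6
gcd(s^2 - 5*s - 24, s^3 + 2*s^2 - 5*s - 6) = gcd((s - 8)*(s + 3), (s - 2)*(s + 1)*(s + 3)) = s + 3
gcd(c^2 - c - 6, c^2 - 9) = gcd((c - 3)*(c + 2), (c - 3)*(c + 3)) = c - 3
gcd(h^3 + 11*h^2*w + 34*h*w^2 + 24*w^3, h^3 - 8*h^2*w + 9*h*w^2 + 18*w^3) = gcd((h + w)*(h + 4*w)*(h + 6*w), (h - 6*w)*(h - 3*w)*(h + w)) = h + w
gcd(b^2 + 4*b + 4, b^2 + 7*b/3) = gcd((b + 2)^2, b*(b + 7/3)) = 1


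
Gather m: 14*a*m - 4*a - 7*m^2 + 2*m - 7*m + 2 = -4*a - 7*m^2 + m*(14*a - 5) + 2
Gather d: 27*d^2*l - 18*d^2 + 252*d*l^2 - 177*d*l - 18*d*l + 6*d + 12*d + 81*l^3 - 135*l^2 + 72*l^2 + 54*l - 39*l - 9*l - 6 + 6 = d^2*(27*l - 18) + d*(252*l^2 - 195*l + 18) + 81*l^3 - 63*l^2 + 6*l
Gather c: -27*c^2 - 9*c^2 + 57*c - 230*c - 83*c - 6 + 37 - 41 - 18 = -36*c^2 - 256*c - 28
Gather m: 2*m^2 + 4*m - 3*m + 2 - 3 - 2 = 2*m^2 + m - 3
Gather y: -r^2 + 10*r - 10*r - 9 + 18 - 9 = -r^2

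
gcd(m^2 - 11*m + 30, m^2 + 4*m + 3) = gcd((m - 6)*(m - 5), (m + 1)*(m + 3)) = 1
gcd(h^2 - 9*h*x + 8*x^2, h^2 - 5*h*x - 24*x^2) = -h + 8*x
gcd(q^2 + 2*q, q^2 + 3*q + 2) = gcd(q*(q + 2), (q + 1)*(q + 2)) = q + 2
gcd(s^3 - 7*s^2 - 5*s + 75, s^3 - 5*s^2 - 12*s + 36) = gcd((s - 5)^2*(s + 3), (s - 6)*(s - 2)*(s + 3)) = s + 3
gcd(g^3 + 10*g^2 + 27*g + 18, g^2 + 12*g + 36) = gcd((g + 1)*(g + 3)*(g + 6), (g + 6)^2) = g + 6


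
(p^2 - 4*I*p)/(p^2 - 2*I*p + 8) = p/(p + 2*I)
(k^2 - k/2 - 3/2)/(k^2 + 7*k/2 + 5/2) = (2*k - 3)/(2*k + 5)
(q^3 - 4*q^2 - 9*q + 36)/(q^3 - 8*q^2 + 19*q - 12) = (q + 3)/(q - 1)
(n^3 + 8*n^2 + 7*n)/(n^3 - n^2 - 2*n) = (n + 7)/(n - 2)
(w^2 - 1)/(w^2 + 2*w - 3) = (w + 1)/(w + 3)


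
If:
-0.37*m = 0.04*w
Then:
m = -0.108108108108108*w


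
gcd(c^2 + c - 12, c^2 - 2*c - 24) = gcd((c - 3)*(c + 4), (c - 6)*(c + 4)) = c + 4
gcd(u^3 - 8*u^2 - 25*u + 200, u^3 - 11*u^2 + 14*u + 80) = u^2 - 13*u + 40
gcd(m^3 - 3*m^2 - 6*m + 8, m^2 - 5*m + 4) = m^2 - 5*m + 4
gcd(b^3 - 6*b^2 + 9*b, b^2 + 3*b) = b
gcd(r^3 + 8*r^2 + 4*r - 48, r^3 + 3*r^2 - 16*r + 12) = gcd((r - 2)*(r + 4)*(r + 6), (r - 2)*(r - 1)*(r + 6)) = r^2 + 4*r - 12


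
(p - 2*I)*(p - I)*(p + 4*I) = p^3 + I*p^2 + 10*p - 8*I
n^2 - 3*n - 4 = (n - 4)*(n + 1)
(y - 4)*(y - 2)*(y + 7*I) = y^3 - 6*y^2 + 7*I*y^2 + 8*y - 42*I*y + 56*I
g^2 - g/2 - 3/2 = (g - 3/2)*(g + 1)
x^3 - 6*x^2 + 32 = (x - 4)^2*(x + 2)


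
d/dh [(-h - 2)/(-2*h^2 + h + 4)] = (2*h^2 - h - (h + 2)*(4*h - 1) - 4)/(-2*h^2 + h + 4)^2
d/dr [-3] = 0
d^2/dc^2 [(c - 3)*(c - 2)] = 2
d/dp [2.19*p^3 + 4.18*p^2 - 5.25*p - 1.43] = 6.57*p^2 + 8.36*p - 5.25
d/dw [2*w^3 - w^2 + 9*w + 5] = 6*w^2 - 2*w + 9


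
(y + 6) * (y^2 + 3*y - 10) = y^3 + 9*y^2 + 8*y - 60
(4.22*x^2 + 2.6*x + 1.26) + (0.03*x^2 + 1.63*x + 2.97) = 4.25*x^2 + 4.23*x + 4.23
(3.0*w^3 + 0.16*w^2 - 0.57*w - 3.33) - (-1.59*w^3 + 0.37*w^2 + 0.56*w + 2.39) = 4.59*w^3 - 0.21*w^2 - 1.13*w - 5.72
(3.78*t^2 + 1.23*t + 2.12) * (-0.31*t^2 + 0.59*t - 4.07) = -1.1718*t^4 + 1.8489*t^3 - 15.3161*t^2 - 3.7553*t - 8.6284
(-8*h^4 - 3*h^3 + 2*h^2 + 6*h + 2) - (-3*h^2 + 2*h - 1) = -8*h^4 - 3*h^3 + 5*h^2 + 4*h + 3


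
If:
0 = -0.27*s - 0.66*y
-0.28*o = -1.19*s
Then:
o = -10.3888888888889*y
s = -2.44444444444444*y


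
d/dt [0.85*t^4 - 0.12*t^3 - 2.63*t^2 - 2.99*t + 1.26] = 3.4*t^3 - 0.36*t^2 - 5.26*t - 2.99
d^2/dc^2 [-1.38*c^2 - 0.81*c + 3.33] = -2.76000000000000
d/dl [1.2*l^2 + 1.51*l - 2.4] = 2.4*l + 1.51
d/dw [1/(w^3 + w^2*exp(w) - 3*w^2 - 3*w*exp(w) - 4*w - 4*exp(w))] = (-w^2*exp(w) - 3*w^2 + w*exp(w) + 6*w + 7*exp(w) + 4)/(-w^3 - w^2*exp(w) + 3*w^2 + 3*w*exp(w) + 4*w + 4*exp(w))^2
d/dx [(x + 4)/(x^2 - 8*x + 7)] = (x^2 - 8*x - 2*(x - 4)*(x + 4) + 7)/(x^2 - 8*x + 7)^2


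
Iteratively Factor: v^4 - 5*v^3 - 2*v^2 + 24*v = (v)*(v^3 - 5*v^2 - 2*v + 24) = v*(v - 4)*(v^2 - v - 6) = v*(v - 4)*(v + 2)*(v - 3)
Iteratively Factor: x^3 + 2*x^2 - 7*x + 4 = (x + 4)*(x^2 - 2*x + 1) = (x - 1)*(x + 4)*(x - 1)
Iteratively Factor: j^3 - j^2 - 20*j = (j - 5)*(j^2 + 4*j) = j*(j - 5)*(j + 4)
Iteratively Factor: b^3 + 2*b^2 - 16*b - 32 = (b + 2)*(b^2 - 16) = (b + 2)*(b + 4)*(b - 4)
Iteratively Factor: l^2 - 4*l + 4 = (l - 2)*(l - 2)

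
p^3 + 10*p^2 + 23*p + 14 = (p + 1)*(p + 2)*(p + 7)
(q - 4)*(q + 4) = q^2 - 16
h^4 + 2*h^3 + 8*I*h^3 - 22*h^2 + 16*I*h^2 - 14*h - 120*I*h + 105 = (h - 3)*(h + 5)*(h + I)*(h + 7*I)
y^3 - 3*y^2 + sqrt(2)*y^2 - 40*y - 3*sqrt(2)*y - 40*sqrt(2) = (y - 8)*(y + 5)*(y + sqrt(2))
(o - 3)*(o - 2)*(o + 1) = o^3 - 4*o^2 + o + 6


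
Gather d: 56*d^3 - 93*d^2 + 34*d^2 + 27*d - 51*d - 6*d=56*d^3 - 59*d^2 - 30*d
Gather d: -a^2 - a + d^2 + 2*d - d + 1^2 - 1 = -a^2 - a + d^2 + d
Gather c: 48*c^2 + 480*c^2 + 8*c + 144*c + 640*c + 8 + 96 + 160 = 528*c^2 + 792*c + 264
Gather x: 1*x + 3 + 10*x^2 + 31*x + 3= 10*x^2 + 32*x + 6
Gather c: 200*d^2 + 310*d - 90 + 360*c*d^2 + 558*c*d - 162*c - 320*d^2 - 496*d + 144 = c*(360*d^2 + 558*d - 162) - 120*d^2 - 186*d + 54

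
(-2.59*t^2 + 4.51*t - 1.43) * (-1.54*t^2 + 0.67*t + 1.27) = 3.9886*t^4 - 8.6807*t^3 + 1.9346*t^2 + 4.7696*t - 1.8161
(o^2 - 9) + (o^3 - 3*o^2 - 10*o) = o^3 - 2*o^2 - 10*o - 9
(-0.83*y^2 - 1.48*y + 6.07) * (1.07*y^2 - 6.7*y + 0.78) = -0.8881*y^4 + 3.9774*y^3 + 15.7635*y^2 - 41.8234*y + 4.7346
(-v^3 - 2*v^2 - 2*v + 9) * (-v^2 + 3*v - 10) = v^5 - v^4 + 6*v^3 + 5*v^2 + 47*v - 90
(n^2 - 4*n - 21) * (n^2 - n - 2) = n^4 - 5*n^3 - 19*n^2 + 29*n + 42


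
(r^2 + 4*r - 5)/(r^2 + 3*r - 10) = (r - 1)/(r - 2)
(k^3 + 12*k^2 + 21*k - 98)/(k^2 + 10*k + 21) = (k^2 + 5*k - 14)/(k + 3)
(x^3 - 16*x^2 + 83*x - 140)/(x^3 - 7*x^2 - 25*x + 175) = (x - 4)/(x + 5)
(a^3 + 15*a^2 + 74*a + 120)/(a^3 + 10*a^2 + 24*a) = (a + 5)/a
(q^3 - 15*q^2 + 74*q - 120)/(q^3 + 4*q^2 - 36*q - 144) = (q^2 - 9*q + 20)/(q^2 + 10*q + 24)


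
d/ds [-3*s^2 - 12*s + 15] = -6*s - 12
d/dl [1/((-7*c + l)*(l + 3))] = ((-7*c + l)*(l + 3) + (7*c - l)^2)/((7*c - l)^3*(l + 3)^2)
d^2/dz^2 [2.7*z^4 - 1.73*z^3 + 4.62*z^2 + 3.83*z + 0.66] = 32.4*z^2 - 10.38*z + 9.24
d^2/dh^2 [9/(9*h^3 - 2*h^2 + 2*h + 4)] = 18*((2 - 27*h)*(9*h^3 - 2*h^2 + 2*h + 4) + (27*h^2 - 4*h + 2)^2)/(9*h^3 - 2*h^2 + 2*h + 4)^3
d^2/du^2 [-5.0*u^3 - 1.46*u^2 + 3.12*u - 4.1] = -30.0*u - 2.92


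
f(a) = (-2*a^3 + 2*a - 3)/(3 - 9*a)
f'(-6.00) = -2.60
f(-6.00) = 7.32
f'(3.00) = 1.37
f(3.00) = 2.12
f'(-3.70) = -1.59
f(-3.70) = 2.50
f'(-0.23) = -0.87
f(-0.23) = -0.68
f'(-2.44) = -1.05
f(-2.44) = 0.85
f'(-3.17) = -1.36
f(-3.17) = 1.72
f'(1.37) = 0.43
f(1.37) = 0.58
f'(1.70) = 0.69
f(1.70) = 0.77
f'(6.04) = 2.75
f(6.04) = 8.40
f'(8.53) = 3.86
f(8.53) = 16.64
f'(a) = (2 - 6*a^2)/(3 - 9*a) + 9*(-2*a^3 + 2*a - 3)/(3 - 9*a)^2 = (12*a^3 - 6*a^2 - 7)/(3*(9*a^2 - 6*a + 1))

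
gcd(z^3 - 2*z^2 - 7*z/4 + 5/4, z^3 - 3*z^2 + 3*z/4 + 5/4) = z - 5/2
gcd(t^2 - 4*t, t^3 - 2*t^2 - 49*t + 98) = 1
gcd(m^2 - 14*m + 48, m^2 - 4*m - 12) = m - 6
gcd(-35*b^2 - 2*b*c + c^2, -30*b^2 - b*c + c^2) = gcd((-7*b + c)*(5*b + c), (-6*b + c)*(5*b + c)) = 5*b + c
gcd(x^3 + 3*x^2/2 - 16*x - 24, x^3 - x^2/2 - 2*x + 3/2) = x + 3/2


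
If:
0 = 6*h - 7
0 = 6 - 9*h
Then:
No Solution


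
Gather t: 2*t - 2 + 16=2*t + 14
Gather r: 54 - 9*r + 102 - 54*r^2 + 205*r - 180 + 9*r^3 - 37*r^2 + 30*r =9*r^3 - 91*r^2 + 226*r - 24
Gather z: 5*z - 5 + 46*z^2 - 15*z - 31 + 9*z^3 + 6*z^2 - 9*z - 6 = 9*z^3 + 52*z^2 - 19*z - 42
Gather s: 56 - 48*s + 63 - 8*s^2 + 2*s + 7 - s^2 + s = -9*s^2 - 45*s + 126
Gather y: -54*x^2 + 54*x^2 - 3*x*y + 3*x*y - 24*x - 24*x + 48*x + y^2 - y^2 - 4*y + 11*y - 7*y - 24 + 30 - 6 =0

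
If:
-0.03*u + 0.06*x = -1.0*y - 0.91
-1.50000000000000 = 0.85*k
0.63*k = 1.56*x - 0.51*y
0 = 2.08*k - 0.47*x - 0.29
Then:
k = -1.76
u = -773.06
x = -8.43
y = -23.60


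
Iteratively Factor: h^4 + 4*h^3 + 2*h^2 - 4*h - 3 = (h + 1)*(h^3 + 3*h^2 - h - 3) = (h + 1)^2*(h^2 + 2*h - 3) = (h + 1)^2*(h + 3)*(h - 1)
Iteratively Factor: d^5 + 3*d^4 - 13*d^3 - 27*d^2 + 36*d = (d - 1)*(d^4 + 4*d^3 - 9*d^2 - 36*d) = (d - 3)*(d - 1)*(d^3 + 7*d^2 + 12*d) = (d - 3)*(d - 1)*(d + 3)*(d^2 + 4*d) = d*(d - 3)*(d - 1)*(d + 3)*(d + 4)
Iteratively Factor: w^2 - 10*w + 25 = (w - 5)*(w - 5)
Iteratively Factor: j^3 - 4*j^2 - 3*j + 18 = (j + 2)*(j^2 - 6*j + 9) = (j - 3)*(j + 2)*(j - 3)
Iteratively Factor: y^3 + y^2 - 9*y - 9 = (y - 3)*(y^2 + 4*y + 3) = (y - 3)*(y + 1)*(y + 3)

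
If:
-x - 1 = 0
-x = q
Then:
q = 1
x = -1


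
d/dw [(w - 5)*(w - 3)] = 2*w - 8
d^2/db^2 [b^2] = 2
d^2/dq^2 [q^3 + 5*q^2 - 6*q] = 6*q + 10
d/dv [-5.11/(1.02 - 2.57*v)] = -13.1327/(2.57*v - 1.02)^2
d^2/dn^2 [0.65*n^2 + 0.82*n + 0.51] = 1.30000000000000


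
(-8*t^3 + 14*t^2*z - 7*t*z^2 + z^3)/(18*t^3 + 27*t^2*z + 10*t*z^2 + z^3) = (-8*t^3 + 14*t^2*z - 7*t*z^2 + z^3)/(18*t^3 + 27*t^2*z + 10*t*z^2 + z^3)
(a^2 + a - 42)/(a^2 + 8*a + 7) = (a - 6)/(a + 1)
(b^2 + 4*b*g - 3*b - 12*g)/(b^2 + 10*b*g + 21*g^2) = (b^2 + 4*b*g - 3*b - 12*g)/(b^2 + 10*b*g + 21*g^2)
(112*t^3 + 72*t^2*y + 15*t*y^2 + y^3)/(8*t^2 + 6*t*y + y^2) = (28*t^2 + 11*t*y + y^2)/(2*t + y)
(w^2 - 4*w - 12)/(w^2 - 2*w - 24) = (w + 2)/(w + 4)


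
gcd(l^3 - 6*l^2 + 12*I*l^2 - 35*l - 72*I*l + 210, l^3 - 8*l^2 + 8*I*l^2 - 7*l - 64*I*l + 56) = l + 7*I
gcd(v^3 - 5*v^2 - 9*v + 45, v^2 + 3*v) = v + 3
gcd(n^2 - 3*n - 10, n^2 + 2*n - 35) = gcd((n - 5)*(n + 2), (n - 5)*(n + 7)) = n - 5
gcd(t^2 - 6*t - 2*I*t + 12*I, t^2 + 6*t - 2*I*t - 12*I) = t - 2*I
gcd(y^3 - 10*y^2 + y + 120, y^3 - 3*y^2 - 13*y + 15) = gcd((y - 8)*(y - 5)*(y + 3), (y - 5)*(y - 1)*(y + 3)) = y^2 - 2*y - 15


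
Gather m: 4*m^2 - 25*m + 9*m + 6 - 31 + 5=4*m^2 - 16*m - 20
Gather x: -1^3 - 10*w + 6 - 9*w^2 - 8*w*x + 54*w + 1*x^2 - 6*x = -9*w^2 + 44*w + x^2 + x*(-8*w - 6) + 5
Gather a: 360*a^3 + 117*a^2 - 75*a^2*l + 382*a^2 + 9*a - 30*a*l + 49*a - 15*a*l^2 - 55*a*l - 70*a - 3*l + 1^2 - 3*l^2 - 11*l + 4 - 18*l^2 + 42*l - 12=360*a^3 + a^2*(499 - 75*l) + a*(-15*l^2 - 85*l - 12) - 21*l^2 + 28*l - 7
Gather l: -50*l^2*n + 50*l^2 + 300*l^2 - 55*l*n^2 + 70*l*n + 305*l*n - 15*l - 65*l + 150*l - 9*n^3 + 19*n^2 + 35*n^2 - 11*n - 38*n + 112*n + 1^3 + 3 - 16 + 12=l^2*(350 - 50*n) + l*(-55*n^2 + 375*n + 70) - 9*n^3 + 54*n^2 + 63*n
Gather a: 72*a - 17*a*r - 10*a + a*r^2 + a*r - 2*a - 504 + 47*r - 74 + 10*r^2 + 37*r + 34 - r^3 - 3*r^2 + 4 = a*(r^2 - 16*r + 60) - r^3 + 7*r^2 + 84*r - 540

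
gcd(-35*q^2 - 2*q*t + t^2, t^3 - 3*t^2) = 1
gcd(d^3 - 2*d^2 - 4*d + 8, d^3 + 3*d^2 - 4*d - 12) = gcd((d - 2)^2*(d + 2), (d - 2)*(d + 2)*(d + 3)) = d^2 - 4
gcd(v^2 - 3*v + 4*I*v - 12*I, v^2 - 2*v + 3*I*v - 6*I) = 1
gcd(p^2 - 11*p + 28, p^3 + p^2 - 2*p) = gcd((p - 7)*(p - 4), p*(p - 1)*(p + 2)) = 1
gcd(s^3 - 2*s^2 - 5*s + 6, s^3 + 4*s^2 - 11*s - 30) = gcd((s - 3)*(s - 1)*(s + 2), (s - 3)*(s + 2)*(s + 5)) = s^2 - s - 6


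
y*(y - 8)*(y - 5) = y^3 - 13*y^2 + 40*y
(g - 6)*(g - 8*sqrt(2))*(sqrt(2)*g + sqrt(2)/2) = sqrt(2)*g^3 - 16*g^2 - 11*sqrt(2)*g^2/2 - 3*sqrt(2)*g + 88*g + 48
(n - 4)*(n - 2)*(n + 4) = n^3 - 2*n^2 - 16*n + 32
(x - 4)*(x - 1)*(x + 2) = x^3 - 3*x^2 - 6*x + 8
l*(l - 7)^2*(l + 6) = l^4 - 8*l^3 - 35*l^2 + 294*l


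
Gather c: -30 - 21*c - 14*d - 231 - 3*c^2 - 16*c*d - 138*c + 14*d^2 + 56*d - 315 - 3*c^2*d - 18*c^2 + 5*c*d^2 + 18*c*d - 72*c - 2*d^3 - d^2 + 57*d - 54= c^2*(-3*d - 21) + c*(5*d^2 + 2*d - 231) - 2*d^3 + 13*d^2 + 99*d - 630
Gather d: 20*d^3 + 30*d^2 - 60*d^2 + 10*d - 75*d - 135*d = 20*d^3 - 30*d^2 - 200*d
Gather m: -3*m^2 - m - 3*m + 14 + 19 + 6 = -3*m^2 - 4*m + 39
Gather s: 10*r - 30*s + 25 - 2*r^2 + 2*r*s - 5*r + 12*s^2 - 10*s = -2*r^2 + 5*r + 12*s^2 + s*(2*r - 40) + 25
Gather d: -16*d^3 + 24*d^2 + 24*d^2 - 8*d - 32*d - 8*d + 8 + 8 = -16*d^3 + 48*d^2 - 48*d + 16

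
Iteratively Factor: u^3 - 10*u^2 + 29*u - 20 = (u - 1)*(u^2 - 9*u + 20) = (u - 4)*(u - 1)*(u - 5)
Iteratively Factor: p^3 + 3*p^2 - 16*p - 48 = (p - 4)*(p^2 + 7*p + 12) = (p - 4)*(p + 4)*(p + 3)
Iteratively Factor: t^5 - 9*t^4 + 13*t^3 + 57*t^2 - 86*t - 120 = (t + 1)*(t^4 - 10*t^3 + 23*t^2 + 34*t - 120) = (t + 1)*(t + 2)*(t^3 - 12*t^2 + 47*t - 60) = (t - 4)*(t + 1)*(t + 2)*(t^2 - 8*t + 15) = (t - 4)*(t - 3)*(t + 1)*(t + 2)*(t - 5)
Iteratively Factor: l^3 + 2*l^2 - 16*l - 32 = (l - 4)*(l^2 + 6*l + 8) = (l - 4)*(l + 4)*(l + 2)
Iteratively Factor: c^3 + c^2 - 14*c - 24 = (c + 2)*(c^2 - c - 12) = (c - 4)*(c + 2)*(c + 3)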